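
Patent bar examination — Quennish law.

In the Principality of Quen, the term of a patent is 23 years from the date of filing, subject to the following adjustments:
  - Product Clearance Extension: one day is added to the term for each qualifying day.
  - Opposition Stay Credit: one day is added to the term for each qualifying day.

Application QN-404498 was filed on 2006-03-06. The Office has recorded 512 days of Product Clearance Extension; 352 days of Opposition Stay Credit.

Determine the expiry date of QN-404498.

July 18, 2031

Base term: filing date + 23 years → 6 March 2029.
Product Clearance Extension: +512 days → 31 July 2030.
Opposition Stay Credit: +352 days → 18 July 2031.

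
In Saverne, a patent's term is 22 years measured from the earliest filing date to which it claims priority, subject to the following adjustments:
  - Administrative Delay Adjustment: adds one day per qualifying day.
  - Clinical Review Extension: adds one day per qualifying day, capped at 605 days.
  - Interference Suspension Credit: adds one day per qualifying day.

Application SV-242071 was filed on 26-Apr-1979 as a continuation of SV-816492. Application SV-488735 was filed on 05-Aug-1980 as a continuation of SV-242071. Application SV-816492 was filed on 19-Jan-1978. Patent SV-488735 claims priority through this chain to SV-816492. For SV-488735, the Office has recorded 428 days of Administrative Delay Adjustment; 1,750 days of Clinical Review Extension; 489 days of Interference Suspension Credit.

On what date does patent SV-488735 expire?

2004-03-20

Earliest priority filing: 19 January 1978.
Base term: 19 January 1978 + 22 years → 19 January 2000.
Administrative Delay Adjustment: +428 days → 22 March 2001.
Clinical Review Extension: 1750 days claimed exceeds the 605-day cap, so +605 days → 17 November 2002.
Interference Suspension Credit: +489 days → 20 March 2004.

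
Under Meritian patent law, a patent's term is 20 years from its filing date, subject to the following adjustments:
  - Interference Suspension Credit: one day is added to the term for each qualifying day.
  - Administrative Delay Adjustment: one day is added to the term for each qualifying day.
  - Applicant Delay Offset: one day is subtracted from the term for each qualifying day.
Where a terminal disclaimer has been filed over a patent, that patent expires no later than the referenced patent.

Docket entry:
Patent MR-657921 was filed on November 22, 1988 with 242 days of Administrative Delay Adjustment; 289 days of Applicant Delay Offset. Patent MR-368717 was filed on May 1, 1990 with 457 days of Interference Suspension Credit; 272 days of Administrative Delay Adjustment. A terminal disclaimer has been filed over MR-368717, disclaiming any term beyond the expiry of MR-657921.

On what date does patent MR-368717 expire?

Natural term of MR-368717:
  Base: filing + 20 years → 1 May 2010.
  Interference Suspension Credit: +457 days → 1 August 2011.
  Administrative Delay Adjustment: +272 days → 29 April 2012.
Expiry of referenced patent MR-657921:
  Base: filing + 20 years → 22 November 2008.
  Administrative Delay Adjustment: +242 days → 22 July 2009.
  Applicant Delay Offset: −289 days → 6 October 2008.
Terminal disclaimer: MR-368717 expires on the earlier of 29 April 2012 and 6 October 2008.

2008-10-06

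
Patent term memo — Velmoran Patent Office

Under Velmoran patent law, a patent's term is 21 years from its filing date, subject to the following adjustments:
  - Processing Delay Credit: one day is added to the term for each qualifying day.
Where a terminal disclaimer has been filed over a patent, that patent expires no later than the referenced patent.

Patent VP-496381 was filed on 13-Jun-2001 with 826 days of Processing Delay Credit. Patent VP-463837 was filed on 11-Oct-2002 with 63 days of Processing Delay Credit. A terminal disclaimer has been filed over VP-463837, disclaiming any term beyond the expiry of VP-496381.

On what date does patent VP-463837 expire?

Natural term of VP-463837:
  Base: filing + 21 years → 11 October 2023.
  Processing Delay Credit: +63 days → 13 December 2023.
Expiry of referenced patent VP-496381:
  Base: filing + 21 years → 13 June 2022.
  Processing Delay Credit: +826 days → 16 September 2024.
Terminal disclaimer: VP-463837 expires on the earlier of 13 December 2023 and 16 September 2024.

December 13, 2023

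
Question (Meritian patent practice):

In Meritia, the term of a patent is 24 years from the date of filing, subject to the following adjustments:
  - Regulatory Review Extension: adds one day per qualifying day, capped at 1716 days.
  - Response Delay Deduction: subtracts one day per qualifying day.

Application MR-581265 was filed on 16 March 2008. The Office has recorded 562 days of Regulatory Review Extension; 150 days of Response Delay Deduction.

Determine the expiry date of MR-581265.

Base term: filing date + 24 years → 16 March 2032.
Regulatory Review Extension: 562 days (within the 1716-day cap) → +562 days → 29 September 2033.
Response Delay Deduction: −150 days → 2 May 2033.

2033-05-02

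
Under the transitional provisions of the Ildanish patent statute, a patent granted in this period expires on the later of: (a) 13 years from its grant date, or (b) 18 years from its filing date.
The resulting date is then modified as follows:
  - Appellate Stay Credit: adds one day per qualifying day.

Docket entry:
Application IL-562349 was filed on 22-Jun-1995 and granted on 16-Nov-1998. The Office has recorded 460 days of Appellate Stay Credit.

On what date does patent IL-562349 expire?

(a) grant + 13 years → 16 November 2011.
(b) filing + 18 years → 22 June 2013.
Later of the two: 22 June 2013.
Appellate Stay Credit: +460 days → 25 September 2014.

2014-09-25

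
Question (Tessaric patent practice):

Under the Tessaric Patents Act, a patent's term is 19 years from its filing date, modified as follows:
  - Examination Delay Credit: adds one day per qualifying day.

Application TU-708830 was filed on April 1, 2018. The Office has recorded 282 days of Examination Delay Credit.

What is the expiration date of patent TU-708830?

January 8, 2038

Base term: filing date + 19 years → 1 April 2037.
Examination Delay Credit: +282 days → 8 January 2038.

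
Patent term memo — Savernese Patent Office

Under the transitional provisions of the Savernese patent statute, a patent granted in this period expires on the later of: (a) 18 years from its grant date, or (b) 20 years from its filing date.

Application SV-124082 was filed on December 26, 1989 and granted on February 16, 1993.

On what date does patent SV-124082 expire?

February 16, 2011

(a) grant + 18 years → 16 February 2011.
(b) filing + 20 years → 26 December 2009.
Later of the two: 16 February 2011.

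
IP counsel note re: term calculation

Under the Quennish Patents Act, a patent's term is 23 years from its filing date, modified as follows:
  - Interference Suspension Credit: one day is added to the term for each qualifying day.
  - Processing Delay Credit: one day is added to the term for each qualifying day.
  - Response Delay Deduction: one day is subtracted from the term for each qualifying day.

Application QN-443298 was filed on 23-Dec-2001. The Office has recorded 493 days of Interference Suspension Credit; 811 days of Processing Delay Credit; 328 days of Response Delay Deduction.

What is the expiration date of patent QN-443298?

Base term: filing date + 23 years → 23 December 2024.
Interference Suspension Credit: +493 days → 30 April 2026.
Processing Delay Credit: +811 days → 19 July 2028.
Response Delay Deduction: −328 days → 26 August 2027.

2027-08-26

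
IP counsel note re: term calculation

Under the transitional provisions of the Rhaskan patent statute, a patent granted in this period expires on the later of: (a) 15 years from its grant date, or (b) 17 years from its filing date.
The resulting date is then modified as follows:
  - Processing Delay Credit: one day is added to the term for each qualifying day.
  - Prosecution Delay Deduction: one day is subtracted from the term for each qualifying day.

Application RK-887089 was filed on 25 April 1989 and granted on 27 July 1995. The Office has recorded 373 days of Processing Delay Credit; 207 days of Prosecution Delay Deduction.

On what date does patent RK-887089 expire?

2011-01-09

(a) grant + 15 years → 27 July 2010.
(b) filing + 17 years → 25 April 2006.
Later of the two: 27 July 2010.
Processing Delay Credit: +373 days → 4 August 2011.
Prosecution Delay Deduction: −207 days → 9 January 2011.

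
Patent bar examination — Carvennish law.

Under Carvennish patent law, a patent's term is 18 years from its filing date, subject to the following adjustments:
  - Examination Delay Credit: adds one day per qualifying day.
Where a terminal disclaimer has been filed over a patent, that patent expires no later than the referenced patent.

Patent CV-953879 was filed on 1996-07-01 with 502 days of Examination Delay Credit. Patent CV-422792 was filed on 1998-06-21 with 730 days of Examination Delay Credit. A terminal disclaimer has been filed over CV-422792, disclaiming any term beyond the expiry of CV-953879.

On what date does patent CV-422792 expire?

2015-11-15

Natural term of CV-422792:
  Base: filing + 18 years → 21 June 2016.
  Examination Delay Credit: +730 days → 21 June 2018.
Expiry of referenced patent CV-953879:
  Base: filing + 18 years → 1 July 2014.
  Examination Delay Credit: +502 days → 15 November 2015.
Terminal disclaimer: CV-422792 expires on the earlier of 21 June 2018 and 15 November 2015.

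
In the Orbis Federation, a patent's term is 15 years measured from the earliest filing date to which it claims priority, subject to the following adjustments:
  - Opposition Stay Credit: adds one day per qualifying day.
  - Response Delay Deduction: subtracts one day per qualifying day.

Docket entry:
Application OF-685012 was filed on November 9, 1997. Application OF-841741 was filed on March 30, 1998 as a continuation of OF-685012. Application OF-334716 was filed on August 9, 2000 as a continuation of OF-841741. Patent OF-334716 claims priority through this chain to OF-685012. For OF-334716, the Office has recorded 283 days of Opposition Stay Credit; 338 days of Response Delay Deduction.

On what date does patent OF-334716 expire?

2012-09-15

Earliest priority filing: 9 November 1997.
Base term: 9 November 1997 + 15 years → 9 November 2012.
Opposition Stay Credit: +283 days → 19 August 2013.
Response Delay Deduction: −338 days → 15 September 2012.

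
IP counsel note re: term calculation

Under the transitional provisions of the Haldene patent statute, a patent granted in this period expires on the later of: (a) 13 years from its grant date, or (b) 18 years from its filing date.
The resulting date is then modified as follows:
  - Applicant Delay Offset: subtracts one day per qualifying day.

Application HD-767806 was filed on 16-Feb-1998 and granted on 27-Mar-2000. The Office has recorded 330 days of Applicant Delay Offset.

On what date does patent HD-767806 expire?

2015-03-23

(a) grant + 13 years → 27 March 2013.
(b) filing + 18 years → 16 February 2016.
Later of the two: 16 February 2016.
Applicant Delay Offset: −330 days → 23 March 2015.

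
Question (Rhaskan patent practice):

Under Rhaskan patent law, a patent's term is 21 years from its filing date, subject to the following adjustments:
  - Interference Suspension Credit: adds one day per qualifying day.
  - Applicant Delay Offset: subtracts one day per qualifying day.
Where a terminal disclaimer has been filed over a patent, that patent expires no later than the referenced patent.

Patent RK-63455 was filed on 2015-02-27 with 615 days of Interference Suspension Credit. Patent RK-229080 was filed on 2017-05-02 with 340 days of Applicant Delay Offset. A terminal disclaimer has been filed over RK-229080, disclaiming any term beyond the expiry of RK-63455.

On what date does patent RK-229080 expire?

2037-05-27

Natural term of RK-229080:
  Base: filing + 21 years → 2 May 2038.
  Applicant Delay Offset: −340 days → 27 May 2037.
Expiry of referenced patent RK-63455:
  Base: filing + 21 years → 27 February 2036.
  Interference Suspension Credit: +615 days → 3 November 2037.
Terminal disclaimer: RK-229080 expires on the earlier of 27 May 2037 and 3 November 2037.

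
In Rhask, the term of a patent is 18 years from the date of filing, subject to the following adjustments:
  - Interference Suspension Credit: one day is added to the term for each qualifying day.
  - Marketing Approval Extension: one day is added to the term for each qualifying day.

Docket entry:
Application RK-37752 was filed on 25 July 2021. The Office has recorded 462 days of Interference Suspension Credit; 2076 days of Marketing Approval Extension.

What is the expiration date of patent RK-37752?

Base term: filing date + 18 years → 25 July 2039.
Interference Suspension Credit: +462 days → 29 October 2040.
Marketing Approval Extension: +2076 days → 6 July 2046.

2046-07-06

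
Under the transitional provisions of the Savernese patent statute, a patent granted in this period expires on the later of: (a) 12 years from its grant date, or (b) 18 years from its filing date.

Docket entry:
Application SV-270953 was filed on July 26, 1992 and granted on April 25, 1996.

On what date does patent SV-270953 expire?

(a) grant + 12 years → 25 April 2008.
(b) filing + 18 years → 26 July 2010.
Later of the two: 26 July 2010.

2010-07-26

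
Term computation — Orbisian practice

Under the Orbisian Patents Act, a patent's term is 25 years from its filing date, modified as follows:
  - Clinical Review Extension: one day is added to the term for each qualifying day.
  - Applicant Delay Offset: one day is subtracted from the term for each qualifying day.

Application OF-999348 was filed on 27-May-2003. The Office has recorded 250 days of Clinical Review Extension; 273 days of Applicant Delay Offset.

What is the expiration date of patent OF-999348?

May 4, 2028

Base term: filing date + 25 years → 27 May 2028.
Clinical Review Extension: +250 days → 1 February 2029.
Applicant Delay Offset: −273 days → 4 May 2028.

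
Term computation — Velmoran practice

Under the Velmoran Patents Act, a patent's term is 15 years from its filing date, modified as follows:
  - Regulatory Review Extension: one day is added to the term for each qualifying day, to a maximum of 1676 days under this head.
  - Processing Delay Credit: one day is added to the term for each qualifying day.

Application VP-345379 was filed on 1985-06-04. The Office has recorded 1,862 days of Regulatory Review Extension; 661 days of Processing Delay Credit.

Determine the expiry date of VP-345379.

October 28, 2006

Base term: filing date + 15 years → 4 June 2000.
Regulatory Review Extension: 1862 days claimed exceeds the 1676-day cap, so +1676 days → 5 January 2005.
Processing Delay Credit: +661 days → 28 October 2006.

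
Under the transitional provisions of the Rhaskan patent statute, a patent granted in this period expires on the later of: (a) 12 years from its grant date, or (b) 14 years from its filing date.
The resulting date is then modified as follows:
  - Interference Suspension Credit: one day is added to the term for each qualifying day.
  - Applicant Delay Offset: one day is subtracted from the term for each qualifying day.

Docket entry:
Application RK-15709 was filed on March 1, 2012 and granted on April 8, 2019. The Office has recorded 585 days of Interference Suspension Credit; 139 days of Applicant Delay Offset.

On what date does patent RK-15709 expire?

(a) grant + 12 years → 8 April 2031.
(b) filing + 14 years → 1 March 2026.
Later of the two: 8 April 2031.
Interference Suspension Credit: +585 days → 13 November 2032.
Applicant Delay Offset: −139 days → 27 June 2032.

June 27, 2032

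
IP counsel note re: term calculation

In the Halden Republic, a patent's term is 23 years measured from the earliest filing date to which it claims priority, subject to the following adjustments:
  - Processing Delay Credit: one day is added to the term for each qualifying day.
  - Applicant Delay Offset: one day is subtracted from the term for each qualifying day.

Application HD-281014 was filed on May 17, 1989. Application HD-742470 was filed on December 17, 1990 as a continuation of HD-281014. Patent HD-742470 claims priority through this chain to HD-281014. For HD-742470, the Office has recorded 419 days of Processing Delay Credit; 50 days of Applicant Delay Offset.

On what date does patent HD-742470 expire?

2013-05-21

Earliest priority filing: 17 May 1989.
Base term: 17 May 1989 + 23 years → 17 May 2012.
Processing Delay Credit: +419 days → 10 July 2013.
Applicant Delay Offset: −50 days → 21 May 2013.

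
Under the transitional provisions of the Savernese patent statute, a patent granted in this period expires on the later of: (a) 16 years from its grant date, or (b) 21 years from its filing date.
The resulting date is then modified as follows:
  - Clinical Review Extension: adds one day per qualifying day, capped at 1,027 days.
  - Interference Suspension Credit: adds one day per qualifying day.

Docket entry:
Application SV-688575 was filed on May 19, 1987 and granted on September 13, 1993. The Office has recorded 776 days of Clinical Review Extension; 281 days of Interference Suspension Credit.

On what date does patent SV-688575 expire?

(a) grant + 16 years → 13 September 2009.
(b) filing + 21 years → 19 May 2008.
Later of the two: 13 September 2009.
Clinical Review Extension: 776 days (within the 1027-day cap) → +776 days → 29 October 2011.
Interference Suspension Credit: +281 days → 5 August 2012.

2012-08-05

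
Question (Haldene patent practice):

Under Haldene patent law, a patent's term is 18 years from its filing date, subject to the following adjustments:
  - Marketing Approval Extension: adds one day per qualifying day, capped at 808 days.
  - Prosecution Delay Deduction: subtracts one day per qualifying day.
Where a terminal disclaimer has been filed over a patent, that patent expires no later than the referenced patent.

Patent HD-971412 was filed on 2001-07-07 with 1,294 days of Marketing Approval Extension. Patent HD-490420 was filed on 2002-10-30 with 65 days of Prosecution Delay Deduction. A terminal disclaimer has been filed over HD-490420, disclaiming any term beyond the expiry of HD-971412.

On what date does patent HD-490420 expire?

2020-08-26

Natural term of HD-490420:
  Base: filing + 18 years → 30 October 2020.
  Prosecution Delay Deduction: −65 days → 26 August 2020.
Expiry of referenced patent HD-971412:
  Base: filing + 18 years → 7 July 2019.
  Marketing Approval Extension: 1294 days claimed exceeds the 808-day cap, so +808 days → 22 September 2021.
Terminal disclaimer: HD-490420 expires on the earlier of 26 August 2020 and 22 September 2021.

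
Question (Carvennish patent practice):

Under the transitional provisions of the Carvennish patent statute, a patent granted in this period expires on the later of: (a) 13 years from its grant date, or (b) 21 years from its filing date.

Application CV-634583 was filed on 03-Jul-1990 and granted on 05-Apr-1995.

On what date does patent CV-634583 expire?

(a) grant + 13 years → 5 April 2008.
(b) filing + 21 years → 3 July 2011.
Later of the two: 3 July 2011.

2011-07-03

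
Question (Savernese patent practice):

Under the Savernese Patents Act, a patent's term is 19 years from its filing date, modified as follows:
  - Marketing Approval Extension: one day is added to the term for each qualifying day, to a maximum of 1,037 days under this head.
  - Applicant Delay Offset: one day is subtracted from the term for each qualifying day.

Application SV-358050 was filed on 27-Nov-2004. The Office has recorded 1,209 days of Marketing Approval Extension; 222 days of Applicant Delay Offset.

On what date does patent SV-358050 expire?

February 19, 2026

Base term: filing date + 19 years → 27 November 2023.
Marketing Approval Extension: 1209 days claimed exceeds the 1037-day cap, so +1037 days → 29 September 2026.
Applicant Delay Offset: −222 days → 19 February 2026.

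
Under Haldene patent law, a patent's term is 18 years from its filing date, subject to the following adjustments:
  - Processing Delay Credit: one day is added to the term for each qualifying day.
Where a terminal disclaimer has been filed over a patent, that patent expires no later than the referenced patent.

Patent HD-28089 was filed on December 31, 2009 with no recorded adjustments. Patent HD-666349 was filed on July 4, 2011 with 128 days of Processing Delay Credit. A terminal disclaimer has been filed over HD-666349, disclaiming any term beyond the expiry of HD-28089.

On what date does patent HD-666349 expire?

December 31, 2027

Natural term of HD-666349:
  Base: filing + 18 years → 4 July 2029.
  Processing Delay Credit: +128 days → 9 November 2029.
Expiry of referenced patent HD-28089:
  Base: filing + 18 years → 31 December 2027.
Terminal disclaimer: HD-666349 expires on the earlier of 9 November 2029 and 31 December 2027.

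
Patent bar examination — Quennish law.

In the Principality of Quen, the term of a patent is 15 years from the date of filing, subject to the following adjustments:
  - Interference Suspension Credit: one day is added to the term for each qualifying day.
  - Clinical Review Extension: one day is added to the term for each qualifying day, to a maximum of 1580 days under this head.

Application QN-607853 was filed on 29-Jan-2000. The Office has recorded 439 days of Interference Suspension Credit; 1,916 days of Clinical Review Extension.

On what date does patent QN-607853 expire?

Base term: filing date + 15 years → 29 January 2015.
Interference Suspension Credit: +439 days → 12 April 2016.
Clinical Review Extension: 1916 days claimed exceeds the 1580-day cap, so +1580 days → 9 August 2020.

August 9, 2020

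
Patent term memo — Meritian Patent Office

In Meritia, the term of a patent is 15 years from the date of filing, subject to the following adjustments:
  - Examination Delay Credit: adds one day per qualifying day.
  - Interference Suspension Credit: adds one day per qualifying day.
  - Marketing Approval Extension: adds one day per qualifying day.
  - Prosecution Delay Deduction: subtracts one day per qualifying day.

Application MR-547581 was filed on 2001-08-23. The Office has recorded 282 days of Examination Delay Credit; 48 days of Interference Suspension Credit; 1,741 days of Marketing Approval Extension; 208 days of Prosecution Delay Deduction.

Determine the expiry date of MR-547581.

Base term: filing date + 15 years → 23 August 2016.
Examination Delay Credit: +282 days → 1 June 2017.
Interference Suspension Credit: +48 days → 19 July 2017.
Marketing Approval Extension: +1741 days → 25 April 2022.
Prosecution Delay Deduction: −208 days → 29 September 2021.

2021-09-29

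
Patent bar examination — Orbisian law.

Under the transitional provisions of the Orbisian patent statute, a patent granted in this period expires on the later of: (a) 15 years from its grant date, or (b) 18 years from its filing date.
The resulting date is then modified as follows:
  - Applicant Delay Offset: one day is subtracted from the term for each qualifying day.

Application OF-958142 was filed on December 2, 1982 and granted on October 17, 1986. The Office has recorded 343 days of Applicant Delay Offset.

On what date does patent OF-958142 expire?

2000-11-08

(a) grant + 15 years → 17 October 2001.
(b) filing + 18 years → 2 December 2000.
Later of the two: 17 October 2001.
Applicant Delay Offset: −343 days → 8 November 2000.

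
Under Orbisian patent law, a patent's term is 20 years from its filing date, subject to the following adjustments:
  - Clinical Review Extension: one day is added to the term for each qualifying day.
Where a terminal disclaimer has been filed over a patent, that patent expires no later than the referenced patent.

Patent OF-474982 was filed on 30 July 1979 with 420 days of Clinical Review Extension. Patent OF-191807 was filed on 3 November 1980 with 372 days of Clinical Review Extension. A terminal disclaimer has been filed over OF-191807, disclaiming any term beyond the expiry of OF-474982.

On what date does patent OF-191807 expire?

Natural term of OF-191807:
  Base: filing + 20 years → 3 November 2000.
  Clinical Review Extension: +372 days → 10 November 2001.
Expiry of referenced patent OF-474982:
  Base: filing + 20 years → 30 July 1999.
  Clinical Review Extension: +420 days → 22 September 2000.
Terminal disclaimer: OF-191807 expires on the earlier of 10 November 2001 and 22 September 2000.

September 22, 2000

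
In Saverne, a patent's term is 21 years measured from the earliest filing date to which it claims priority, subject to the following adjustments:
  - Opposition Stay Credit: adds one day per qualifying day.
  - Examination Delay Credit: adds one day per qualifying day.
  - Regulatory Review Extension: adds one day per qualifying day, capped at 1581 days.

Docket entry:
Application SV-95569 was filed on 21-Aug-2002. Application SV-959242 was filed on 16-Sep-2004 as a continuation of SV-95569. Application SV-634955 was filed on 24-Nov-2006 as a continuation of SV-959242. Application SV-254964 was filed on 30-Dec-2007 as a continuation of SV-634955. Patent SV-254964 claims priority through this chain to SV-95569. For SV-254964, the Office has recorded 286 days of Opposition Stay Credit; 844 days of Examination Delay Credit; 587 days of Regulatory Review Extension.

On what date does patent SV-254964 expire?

2028-05-03

Earliest priority filing: 21 August 2002.
Base term: 21 August 2002 + 21 years → 21 August 2023.
Opposition Stay Credit: +286 days → 2 June 2024.
Examination Delay Credit: +844 days → 24 September 2026.
Regulatory Review Extension: 587 days (within the 1581-day cap) → +587 days → 3 May 2028.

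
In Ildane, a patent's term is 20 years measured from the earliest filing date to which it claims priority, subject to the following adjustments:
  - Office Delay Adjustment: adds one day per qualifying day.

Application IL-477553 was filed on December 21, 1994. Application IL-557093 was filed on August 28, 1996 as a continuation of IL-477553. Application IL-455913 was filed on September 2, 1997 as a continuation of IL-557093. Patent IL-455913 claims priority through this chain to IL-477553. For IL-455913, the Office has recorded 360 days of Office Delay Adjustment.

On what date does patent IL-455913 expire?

December 16, 2015

Earliest priority filing: 21 December 1994.
Base term: 21 December 1994 + 20 years → 21 December 2014.
Office Delay Adjustment: +360 days → 16 December 2015.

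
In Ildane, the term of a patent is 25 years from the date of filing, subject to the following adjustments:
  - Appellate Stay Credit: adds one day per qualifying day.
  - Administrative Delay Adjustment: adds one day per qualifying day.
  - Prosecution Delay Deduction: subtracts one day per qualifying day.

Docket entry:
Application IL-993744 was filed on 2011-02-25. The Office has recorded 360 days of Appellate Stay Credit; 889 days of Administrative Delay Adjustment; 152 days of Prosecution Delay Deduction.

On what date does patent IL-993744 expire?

Base term: filing date + 25 years → 25 February 2036.
Appellate Stay Credit: +360 days → 19 February 2037.
Administrative Delay Adjustment: +889 days → 28 July 2039.
Prosecution Delay Deduction: −152 days → 26 February 2039.

February 26, 2039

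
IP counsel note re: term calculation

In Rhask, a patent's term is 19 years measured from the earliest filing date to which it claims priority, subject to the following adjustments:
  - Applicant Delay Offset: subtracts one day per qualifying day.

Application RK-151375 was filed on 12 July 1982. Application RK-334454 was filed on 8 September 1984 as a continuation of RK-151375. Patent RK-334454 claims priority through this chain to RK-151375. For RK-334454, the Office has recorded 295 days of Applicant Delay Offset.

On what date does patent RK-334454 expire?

Earliest priority filing: 12 July 1982.
Base term: 12 July 1982 + 19 years → 12 July 2001.
Applicant Delay Offset: −295 days → 20 September 2000.

2000-09-20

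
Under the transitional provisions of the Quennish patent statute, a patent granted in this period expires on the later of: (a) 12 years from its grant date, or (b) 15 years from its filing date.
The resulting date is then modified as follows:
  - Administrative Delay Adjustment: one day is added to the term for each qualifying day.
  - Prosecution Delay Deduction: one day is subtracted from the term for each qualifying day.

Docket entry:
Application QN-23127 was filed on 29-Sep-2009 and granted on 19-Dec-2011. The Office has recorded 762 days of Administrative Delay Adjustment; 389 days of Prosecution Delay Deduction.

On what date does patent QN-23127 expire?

2025-10-07

(a) grant + 12 years → 19 December 2023.
(b) filing + 15 years → 29 September 2024.
Later of the two: 29 September 2024.
Administrative Delay Adjustment: +762 days → 31 October 2026.
Prosecution Delay Deduction: −389 days → 7 October 2025.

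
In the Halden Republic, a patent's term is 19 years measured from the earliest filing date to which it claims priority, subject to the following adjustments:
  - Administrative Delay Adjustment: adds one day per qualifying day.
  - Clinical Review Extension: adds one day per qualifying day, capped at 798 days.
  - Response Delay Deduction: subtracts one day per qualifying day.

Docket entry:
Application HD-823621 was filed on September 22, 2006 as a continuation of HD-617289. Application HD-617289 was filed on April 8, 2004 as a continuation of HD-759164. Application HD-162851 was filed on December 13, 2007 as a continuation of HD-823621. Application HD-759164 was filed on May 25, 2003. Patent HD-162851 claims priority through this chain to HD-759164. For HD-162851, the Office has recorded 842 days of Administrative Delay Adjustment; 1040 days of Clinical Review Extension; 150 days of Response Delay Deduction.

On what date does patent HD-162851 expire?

2026-06-23

Earliest priority filing: 25 May 2003.
Base term: 25 May 2003 + 19 years → 25 May 2022.
Administrative Delay Adjustment: +842 days → 13 September 2024.
Clinical Review Extension: 1040 days claimed exceeds the 798-day cap, so +798 days → 20 November 2026.
Response Delay Deduction: −150 days → 23 June 2026.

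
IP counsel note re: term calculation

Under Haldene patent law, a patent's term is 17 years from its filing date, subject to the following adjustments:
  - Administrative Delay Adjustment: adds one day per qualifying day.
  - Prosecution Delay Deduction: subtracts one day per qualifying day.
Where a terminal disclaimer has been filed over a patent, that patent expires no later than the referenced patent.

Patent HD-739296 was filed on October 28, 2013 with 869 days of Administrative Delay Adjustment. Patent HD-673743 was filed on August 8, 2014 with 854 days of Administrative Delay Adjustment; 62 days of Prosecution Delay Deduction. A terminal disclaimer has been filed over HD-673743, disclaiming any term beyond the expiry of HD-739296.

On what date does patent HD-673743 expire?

Natural term of HD-673743:
  Base: filing + 17 years → 8 August 2031.
  Administrative Delay Adjustment: +854 days → 9 December 2033.
  Prosecution Delay Deduction: −62 days → 8 October 2033.
Expiry of referenced patent HD-739296:
  Base: filing + 17 years → 28 October 2030.
  Administrative Delay Adjustment: +869 days → 15 March 2033.
Terminal disclaimer: HD-673743 expires on the earlier of 8 October 2033 and 15 March 2033.

March 15, 2033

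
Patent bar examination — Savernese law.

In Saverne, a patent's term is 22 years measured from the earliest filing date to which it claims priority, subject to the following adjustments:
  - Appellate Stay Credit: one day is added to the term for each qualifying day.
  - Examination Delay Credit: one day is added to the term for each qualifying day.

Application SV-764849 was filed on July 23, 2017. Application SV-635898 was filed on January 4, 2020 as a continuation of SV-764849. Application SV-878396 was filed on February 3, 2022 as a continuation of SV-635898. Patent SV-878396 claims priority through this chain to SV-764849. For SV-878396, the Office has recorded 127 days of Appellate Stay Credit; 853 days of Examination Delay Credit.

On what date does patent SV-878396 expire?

March 29, 2042

Earliest priority filing: 23 July 2017.
Base term: 23 July 2017 + 22 years → 23 July 2039.
Appellate Stay Credit: +127 days → 27 November 2039.
Examination Delay Credit: +853 days → 29 March 2042.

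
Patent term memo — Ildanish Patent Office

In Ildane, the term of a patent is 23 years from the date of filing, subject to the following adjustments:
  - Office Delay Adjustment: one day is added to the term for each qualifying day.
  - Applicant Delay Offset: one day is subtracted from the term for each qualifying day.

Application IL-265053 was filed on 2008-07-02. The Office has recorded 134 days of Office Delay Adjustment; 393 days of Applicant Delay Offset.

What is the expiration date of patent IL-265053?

Base term: filing date + 23 years → 2 July 2031.
Office Delay Adjustment: +134 days → 13 November 2031.
Applicant Delay Offset: −393 days → 16 October 2030.

2030-10-16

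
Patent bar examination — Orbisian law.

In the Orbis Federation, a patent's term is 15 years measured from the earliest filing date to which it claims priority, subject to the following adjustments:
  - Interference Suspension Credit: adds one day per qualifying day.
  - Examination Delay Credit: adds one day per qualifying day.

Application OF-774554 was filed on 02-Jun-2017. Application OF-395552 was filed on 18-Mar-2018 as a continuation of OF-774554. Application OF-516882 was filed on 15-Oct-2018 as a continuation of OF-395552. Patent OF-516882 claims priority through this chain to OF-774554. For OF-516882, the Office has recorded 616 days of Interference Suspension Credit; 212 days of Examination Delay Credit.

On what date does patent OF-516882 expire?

September 8, 2034

Earliest priority filing: 2 June 2017.
Base term: 2 June 2017 + 15 years → 2 June 2032.
Interference Suspension Credit: +616 days → 8 February 2034.
Examination Delay Credit: +212 days → 8 September 2034.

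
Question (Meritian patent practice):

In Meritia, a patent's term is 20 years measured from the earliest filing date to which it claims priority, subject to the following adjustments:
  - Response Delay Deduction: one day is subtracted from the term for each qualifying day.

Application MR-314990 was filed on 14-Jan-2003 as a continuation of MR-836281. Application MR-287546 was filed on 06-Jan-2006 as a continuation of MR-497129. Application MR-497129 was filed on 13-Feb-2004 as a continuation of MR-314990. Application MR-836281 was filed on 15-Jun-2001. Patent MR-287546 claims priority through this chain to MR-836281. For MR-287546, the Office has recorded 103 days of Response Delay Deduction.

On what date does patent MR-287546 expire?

Earliest priority filing: 15 June 2001.
Base term: 15 June 2001 + 20 years → 15 June 2021.
Response Delay Deduction: −103 days → 4 March 2021.

March 4, 2021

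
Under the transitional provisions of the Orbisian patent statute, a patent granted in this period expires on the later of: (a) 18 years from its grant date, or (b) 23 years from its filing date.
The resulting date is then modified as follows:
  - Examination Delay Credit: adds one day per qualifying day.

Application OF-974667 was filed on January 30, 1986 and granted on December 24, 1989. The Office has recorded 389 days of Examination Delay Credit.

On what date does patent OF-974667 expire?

(a) grant + 18 years → 24 December 2007.
(b) filing + 23 years → 30 January 2009.
Later of the two: 30 January 2009.
Examination Delay Credit: +389 days → 23 February 2010.

February 23, 2010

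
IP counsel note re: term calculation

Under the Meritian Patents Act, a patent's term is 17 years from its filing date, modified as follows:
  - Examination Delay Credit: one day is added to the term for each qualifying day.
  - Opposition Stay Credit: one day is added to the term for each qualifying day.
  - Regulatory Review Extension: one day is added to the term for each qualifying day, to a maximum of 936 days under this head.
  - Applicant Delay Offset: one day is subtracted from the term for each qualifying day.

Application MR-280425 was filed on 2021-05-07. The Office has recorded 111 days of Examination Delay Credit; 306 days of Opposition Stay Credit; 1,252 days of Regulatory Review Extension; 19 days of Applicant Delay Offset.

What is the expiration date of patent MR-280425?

December 31, 2041

Base term: filing date + 17 years → 7 May 2038.
Examination Delay Credit: +111 days → 26 August 2038.
Opposition Stay Credit: +306 days → 28 June 2039.
Regulatory Review Extension: 1252 days claimed exceeds the 936-day cap, so +936 days → 19 January 2042.
Applicant Delay Offset: −19 days → 31 December 2041.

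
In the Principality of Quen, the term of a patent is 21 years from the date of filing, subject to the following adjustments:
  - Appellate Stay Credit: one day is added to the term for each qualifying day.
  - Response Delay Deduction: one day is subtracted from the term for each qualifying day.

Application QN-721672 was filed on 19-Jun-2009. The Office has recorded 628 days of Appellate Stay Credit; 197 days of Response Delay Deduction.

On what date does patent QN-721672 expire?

Base term: filing date + 21 years → 19 June 2030.
Appellate Stay Credit: +628 days → 8 March 2032.
Response Delay Deduction: −197 days → 24 August 2031.

2031-08-24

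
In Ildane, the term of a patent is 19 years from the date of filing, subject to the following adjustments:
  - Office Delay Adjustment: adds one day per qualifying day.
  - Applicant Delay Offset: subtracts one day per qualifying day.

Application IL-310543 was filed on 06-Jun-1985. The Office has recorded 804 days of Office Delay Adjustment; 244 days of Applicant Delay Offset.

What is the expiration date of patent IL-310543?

December 18, 2005

Base term: filing date + 19 years → 6 June 2004.
Office Delay Adjustment: +804 days → 19 August 2006.
Applicant Delay Offset: −244 days → 18 December 2005.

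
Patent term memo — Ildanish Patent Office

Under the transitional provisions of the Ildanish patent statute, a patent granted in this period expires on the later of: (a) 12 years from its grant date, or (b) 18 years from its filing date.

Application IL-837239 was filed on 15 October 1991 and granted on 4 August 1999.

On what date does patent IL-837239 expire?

(a) grant + 12 years → 4 August 2011.
(b) filing + 18 years → 15 October 2009.
Later of the two: 4 August 2011.

2011-08-04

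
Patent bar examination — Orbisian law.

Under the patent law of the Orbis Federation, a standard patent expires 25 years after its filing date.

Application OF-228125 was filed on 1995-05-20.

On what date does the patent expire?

Filing date + 25 years → 20 May 2020.

May 20, 2020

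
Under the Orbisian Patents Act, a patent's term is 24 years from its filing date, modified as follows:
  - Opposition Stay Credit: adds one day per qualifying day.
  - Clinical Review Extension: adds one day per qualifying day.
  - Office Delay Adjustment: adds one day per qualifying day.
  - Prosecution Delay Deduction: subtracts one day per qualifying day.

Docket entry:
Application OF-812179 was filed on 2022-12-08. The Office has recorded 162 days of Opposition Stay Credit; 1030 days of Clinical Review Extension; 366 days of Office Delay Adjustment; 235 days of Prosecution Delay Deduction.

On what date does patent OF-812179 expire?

Base term: filing date + 24 years → 8 December 2046.
Opposition Stay Credit: +162 days → 19 May 2047.
Clinical Review Extension: +1030 days → 14 March 2050.
Office Delay Adjustment: +366 days → 15 March 2051.
Prosecution Delay Deduction: −235 days → 23 July 2050.

2050-07-23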